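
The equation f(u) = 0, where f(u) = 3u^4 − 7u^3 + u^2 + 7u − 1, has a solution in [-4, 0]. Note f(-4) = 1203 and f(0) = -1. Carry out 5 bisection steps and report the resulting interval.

u = -2 gives f = 93, positive; keep [-2, 0]
u = -1 gives f = 3, positive; keep [-1, 0]
u = -0.5 gives f = -3.1875, negative; keep [-1, -0.5]
u = -0.75 gives f = -1.7852, negative; keep [-1, -0.75]
u = -0.875 gives f = 0.0886, positive; keep [-0.875, -0.75]

[-0.875, -0.75]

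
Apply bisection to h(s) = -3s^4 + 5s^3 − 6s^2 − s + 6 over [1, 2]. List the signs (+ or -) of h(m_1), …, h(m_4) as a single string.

---+

midpoint 1.5: h = -7.3125 < 0 → [1, 1.5]
midpoint 1.25: h = -2.183594 < 0 → [1, 1.25]
midpoint 1.125: h = -0.405029 < 0 → [1, 1.125]
midpoint 1.0625: h = 0.3381 > 0 → [1.0625, 1.125]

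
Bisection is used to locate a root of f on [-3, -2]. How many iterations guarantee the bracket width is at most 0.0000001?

Width after n steps is 1/2^n. Need 2^n ≥ 1/0.0000001 = 10000000.
2^23 = 8388608 < 10000000 ≤ 2^24 = 16777216, so n = 24.

24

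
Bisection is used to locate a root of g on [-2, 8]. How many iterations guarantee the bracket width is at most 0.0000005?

25

Width after n steps is 10/2^n. Need 2^n ≥ 10/0.0000005 = 20000000.
2^24 = 16777216 < 20000000 ≤ 2^25 = 33554432, so n = 25.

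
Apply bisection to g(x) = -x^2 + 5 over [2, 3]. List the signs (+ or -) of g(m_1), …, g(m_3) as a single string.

--+

g(2.5) = -1.25 < 0, so the root lies in [2, 2.5]
g(2.25) = -0.0625 < 0, so the root lies in [2, 2.25]
g(2.125) = 0.484375 > 0, so the root lies in [2.125, 2.25]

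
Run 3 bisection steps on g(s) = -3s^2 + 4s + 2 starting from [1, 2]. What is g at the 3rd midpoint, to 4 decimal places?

0.5781

midpoint 1.5: g = 1.25 > 0 → [1.5, 2]
midpoint 1.75: g = -0.1875 < 0 → [1.5, 1.75]
midpoint 1.625: g = 0.578125 > 0 → [1.625, 1.75]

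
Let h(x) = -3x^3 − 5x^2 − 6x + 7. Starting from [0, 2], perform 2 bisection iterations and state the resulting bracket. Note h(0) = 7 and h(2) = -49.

[0.5, 1]

m = 1, h(m) = -7 (−); new bracket [0, 1]
m = 0.5, h(m) = 2.375 (+); new bracket [0.5, 1]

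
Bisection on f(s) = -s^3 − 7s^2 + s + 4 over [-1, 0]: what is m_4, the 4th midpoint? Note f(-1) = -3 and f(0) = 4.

midpoint -0.5: f = 1.875 > 0 → [-1, -0.5]
midpoint -0.75: f = -0.265625 < 0 → [-0.75, -0.5]
midpoint -0.625: f = 0.884766 > 0 → [-0.75, -0.625]
midpoint -0.6875: f = 0.3289 > 0 → [-0.75, -0.6875]

-0.6875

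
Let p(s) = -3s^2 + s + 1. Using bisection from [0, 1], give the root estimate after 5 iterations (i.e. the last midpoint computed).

s = 0.5 gives p = 0.75, positive; keep [0.5, 1]
s = 0.75 gives p = 0.0625, positive; keep [0.75, 1]
s = 0.875 gives p = -0.421875, negative; keep [0.75, 0.875]
s = 0.8125 gives p = -0.168, negative; keep [0.75, 0.8125]
s = 0.78125 gives p = -0.0498, negative; keep [0.75, 0.78125]

0.78125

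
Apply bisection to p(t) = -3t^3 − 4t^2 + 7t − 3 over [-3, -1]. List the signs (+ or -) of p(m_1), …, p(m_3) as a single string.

p(-2) = -9 < 0, so the root lies in [-3, -2]
p(-2.5) = 1.375 > 0, so the root lies in [-2.5, -2]
p(-2.25) = -4.828125 < 0, so the root lies in [-2.5, -2.25]

-+-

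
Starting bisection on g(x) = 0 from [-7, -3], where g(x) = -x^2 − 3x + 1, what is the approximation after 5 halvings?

m = -5, g(m) = -9 (−); new bracket [-5, -3]
m = -4, g(m) = -3 (−); new bracket [-4, -3]
m = -3.5, g(m) = -0.75 (−); new bracket [-3.5, -3]
m = -3.25, g(m) = 0.1875 (+); new bracket [-3.5, -3.25]
m = -3.375, g(m) = -0.2656 (−); new bracket [-3.375, -3.25]

-3.375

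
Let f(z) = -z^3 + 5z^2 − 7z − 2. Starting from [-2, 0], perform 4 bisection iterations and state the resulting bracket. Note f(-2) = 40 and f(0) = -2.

[-0.25, -0.125]

z = -1 gives f = 11, positive; keep [-1, 0]
z = -0.5 gives f = 2.875, positive; keep [-0.5, 0]
z = -0.25 gives f = 0.078125, positive; keep [-0.25, 0]
z = -0.125 gives f = -1.0449, negative; keep [-0.25, -0.125]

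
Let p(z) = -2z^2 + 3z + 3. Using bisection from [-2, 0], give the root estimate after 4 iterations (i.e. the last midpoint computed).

p(-1) = -2 < 0, so the root lies in [-1, 0]
p(-0.5) = 1 > 0, so the root lies in [-1, -0.5]
p(-0.75) = -0.375 < 0, so the root lies in [-0.75, -0.5]
p(-0.625) = 0.3438 > 0, so the root lies in [-0.75, -0.625]

-0.625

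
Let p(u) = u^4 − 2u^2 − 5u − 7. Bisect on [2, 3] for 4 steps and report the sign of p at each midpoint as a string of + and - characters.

u = 2.5 gives p = 7.0625, positive; keep [2, 2.5]
u = 2.25 gives p = -2.746094, negative; keep [2.25, 2.5]
u = 2.375 gives p = 1.6604, positive; keep [2.25, 2.375]
u = 2.3125 gives p = -0.6604, negative; keep [2.3125, 2.375]

+-+-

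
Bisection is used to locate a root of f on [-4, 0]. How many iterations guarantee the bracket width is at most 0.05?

7

Width after n steps is 4/2^n. Need 2^n ≥ 4/0.05 = 80.
2^6 = 64 < 80 ≤ 2^7 = 128, so n = 7.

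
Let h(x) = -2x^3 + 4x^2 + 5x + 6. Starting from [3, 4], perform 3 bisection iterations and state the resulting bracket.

[3, 3.125]

midpoint 3.5: h = -13.25 < 0 → [3, 3.5]
midpoint 3.25: h = -4.15625 < 0 → [3, 3.25]
midpoint 3.125: h = -0.347656 < 0 → [3, 3.125]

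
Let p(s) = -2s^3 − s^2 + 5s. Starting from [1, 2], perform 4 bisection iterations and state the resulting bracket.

midpoint 1.5: p = -1.5 < 0 → [1, 1.5]
midpoint 1.25: p = 0.78125 > 0 → [1.25, 1.5]
midpoint 1.375: p = -0.214844 < 0 → [1.25, 1.375]
midpoint 1.3125: p = 0.3179 > 0 → [1.3125, 1.375]

[1.3125, 1.375]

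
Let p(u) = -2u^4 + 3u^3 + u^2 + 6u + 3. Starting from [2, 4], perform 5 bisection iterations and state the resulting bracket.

[2.3125, 2.375]

p(3) = -51 < 0, so the root lies in [2, 3]
p(2.5) = -7 < 0, so the root lies in [2, 2.5]
p(2.25) = 4.476562 > 0, so the root lies in [2.25, 2.5]
p(2.375) = -0.5532 < 0, so the root lies in [2.25, 2.375]
p(2.3125) = 2.1272 > 0, so the root lies in [2.3125, 2.375]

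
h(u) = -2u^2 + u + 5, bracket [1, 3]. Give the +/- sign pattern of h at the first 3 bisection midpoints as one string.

h(2) = -1 < 0, so the root lies in [1, 2]
h(1.5) = 2 > 0, so the root lies in [1.5, 2]
h(1.75) = 0.625 > 0, so the root lies in [1.75, 2]

-++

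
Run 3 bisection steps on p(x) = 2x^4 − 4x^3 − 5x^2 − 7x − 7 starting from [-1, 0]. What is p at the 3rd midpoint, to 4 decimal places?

x = -0.5 gives p = -4.125, negative; keep [-1, -0.5]
x = -0.75 gives p = -2.242188, negative; keep [-1, -0.75]
x = -0.875 gives p = -0.851074, negative; keep [-1, -0.875]

-0.8511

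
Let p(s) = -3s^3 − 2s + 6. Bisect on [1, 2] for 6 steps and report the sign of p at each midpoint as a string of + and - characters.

---+-+

s = 1.5 gives p = -7.125, negative; keep [1, 1.5]
s = 1.25 gives p = -2.359375, negative; keep [1, 1.25]
s = 1.125 gives p = -0.521484, negative; keep [1, 1.125]
s = 1.0625 gives p = 0.2766, positive; keep [1.0625, 1.125]
s = 1.09375 gives p = -0.1128, negative; keep [1.0625, 1.09375]
s = 1.078125 gives p = 0.0843, positive; keep [1.078125, 1.09375]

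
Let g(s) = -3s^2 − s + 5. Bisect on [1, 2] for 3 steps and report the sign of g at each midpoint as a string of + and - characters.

midpoint 1.5: g = -3.25 < 0 → [1, 1.5]
midpoint 1.25: g = -0.9375 < 0 → [1, 1.25]
midpoint 1.125: g = 0.078125 > 0 → [1.125, 1.25]

--+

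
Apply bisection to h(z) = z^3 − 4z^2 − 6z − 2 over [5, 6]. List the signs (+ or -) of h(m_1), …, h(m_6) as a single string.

midpoint 5.5: h = 10.375 > 0 → [5, 5.5]
midpoint 5.25: h = 0.953125 > 0 → [5, 5.25]
midpoint 5.125: h = -3.201172 < 0 → [5.125, 5.25]
midpoint 5.1875: h = -1.1692 < 0 → [5.1875, 5.25]
midpoint 5.21875: h = -0.1194 < 0 → [5.21875, 5.25]
midpoint 5.234375: h = 0.414 > 0 → [5.21875, 5.234375]

++---+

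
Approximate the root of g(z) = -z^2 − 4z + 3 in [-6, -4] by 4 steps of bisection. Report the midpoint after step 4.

midpoint -5: g = -2 < 0 → [-5, -4]
midpoint -4.5: g = 0.75 > 0 → [-5, -4.5]
midpoint -4.75: g = -0.5625 < 0 → [-4.75, -4.5]
midpoint -4.625: g = 0.1094 > 0 → [-4.75, -4.625]

-4.625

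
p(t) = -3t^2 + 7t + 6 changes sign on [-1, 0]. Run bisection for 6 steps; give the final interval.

[-0.671875, -0.65625]

midpoint -0.5: p = 1.75 > 0 → [-1, -0.5]
midpoint -0.75: p = -0.9375 < 0 → [-0.75, -0.5]
midpoint -0.625: p = 0.453125 > 0 → [-0.75, -0.625]
midpoint -0.6875: p = -0.2305 < 0 → [-0.6875, -0.625]
midpoint -0.65625: p = 0.1143 > 0 → [-0.6875, -0.65625]
midpoint -0.671875: p = -0.0574 < 0 → [-0.671875, -0.65625]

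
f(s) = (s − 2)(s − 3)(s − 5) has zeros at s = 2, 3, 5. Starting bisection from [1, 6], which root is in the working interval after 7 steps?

midpoint 3.5: f = -1.125 < 0 → [3.5, 6]
midpoint 4.75: f = -1.203125 < 0 → [4.75, 6]
midpoint 5.375: f = 3.005859 > 0 → [4.75, 5.375]
midpoint 5.0625: f = 0.3948 > 0 → [4.75, 5.0625]
midpoint 4.90625: f = -0.5194 < 0 → [4.90625, 5.0625]
midpoint 4.984375: f = -0.0925 < 0 → [4.984375, 5.0625]
midpoint 5.0234375: f = 0.1434 > 0 → [4.984375, 5.0234375]

5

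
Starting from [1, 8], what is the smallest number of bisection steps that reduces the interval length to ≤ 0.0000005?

Width after n steps is 7/2^n. Need 2^n ≥ 7/0.0000005 = 14000000.
2^23 = 8388608 < 14000000 ≤ 2^24 = 16777216, so n = 24.

24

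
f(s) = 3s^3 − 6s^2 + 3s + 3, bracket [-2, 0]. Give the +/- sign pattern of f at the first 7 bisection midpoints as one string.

midpoint -1: f = -9 < 0 → [-1, 0]
midpoint -0.5: f = -0.375 < 0 → [-0.5, 0]
midpoint -0.25: f = 1.828125 > 0 → [-0.5, -0.25]
midpoint -0.375: f = 0.873 > 0 → [-0.5, -0.375]
midpoint -0.4375: f = 0.2878 > 0 → [-0.5, -0.4375]
midpoint -0.46875: f = -0.0336 < 0 → [-0.46875, -0.4375]
midpoint -0.453125: f = 0.1296 > 0 → [-0.46875, -0.453125]

--+++-+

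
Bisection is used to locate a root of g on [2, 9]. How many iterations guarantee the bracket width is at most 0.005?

Width after n steps is 7/2^n. Need 2^n ≥ 7/0.005 = 1400.
2^10 = 1024 < 1400 ≤ 2^11 = 2048, so n = 11.

11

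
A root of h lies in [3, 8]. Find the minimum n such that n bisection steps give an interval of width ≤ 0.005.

10

Width after n steps is 5/2^n. Need 2^n ≥ 5/0.005 = 1000.
2^9 = 512 < 1000 ≤ 2^10 = 1024, so n = 10.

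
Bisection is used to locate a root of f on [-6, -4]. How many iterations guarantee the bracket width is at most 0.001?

11

Width after n steps is 2/2^n. Need 2^n ≥ 2/0.001 = 2000.
2^10 = 1024 < 2000 ≤ 2^11 = 2048, so n = 11.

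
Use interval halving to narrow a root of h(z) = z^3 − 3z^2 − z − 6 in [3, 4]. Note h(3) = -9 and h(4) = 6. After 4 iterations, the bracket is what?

midpoint 3.5: h = -3.375 < 0 → [3.5, 4]
midpoint 3.75: h = 0.796875 > 0 → [3.5, 3.75]
midpoint 3.625: h = -1.412109 < 0 → [3.625, 3.75]
midpoint 3.6875: h = -0.3391 < 0 → [3.6875, 3.75]

[3.6875, 3.75]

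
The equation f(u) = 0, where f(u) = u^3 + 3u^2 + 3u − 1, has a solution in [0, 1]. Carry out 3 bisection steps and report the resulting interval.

[0.25, 0.375]

u = 0.5 gives f = 1.375, positive; keep [0, 0.5]
u = 0.25 gives f = -0.046875, negative; keep [0.25, 0.5]
u = 0.375 gives f = 0.599609, positive; keep [0.25, 0.375]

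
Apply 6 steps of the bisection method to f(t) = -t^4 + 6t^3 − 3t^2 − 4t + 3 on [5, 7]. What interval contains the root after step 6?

[5.3125, 5.34375]

t = 6 gives f = -129, negative; keep [5, 6]
t = 5.5 gives f = -26.5625, negative; keep [5, 5.5]
t = 5.25 gives f = 7.839844, positive; keep [5.25, 5.5]
t = 5.375 gives f = -8.1174, negative; keep [5.25, 5.375]
t = 5.3125 gives f = 0.1609, positive; keep [5.3125, 5.375]
t = 5.34375 gives f = -3.902, negative; keep [5.3125, 5.34375]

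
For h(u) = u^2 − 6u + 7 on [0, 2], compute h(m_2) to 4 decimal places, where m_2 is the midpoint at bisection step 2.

0.2500

midpoint 1: h = 2 > 0 → [1, 2]
midpoint 1.5: h = 0.25 > 0 → [1.5, 2]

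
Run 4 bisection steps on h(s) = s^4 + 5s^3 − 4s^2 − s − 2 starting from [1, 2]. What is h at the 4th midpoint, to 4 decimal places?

m = 1.5, h(m) = 9.4375 (+); new bracket [1, 1.5]
m = 1.25, h(m) = 2.707031 (+); new bracket [1, 1.25]
m = 1.125, h(m) = 0.533447 (+); new bracket [1, 1.125]
m = 1.0625, h(m) = -0.3064 (−); new bracket [1.0625, 1.125]

-0.3064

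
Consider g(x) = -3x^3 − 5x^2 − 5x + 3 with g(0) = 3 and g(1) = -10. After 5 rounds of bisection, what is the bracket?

[0.375, 0.40625]

x = 0.5 gives g = -1.125, negative; keep [0, 0.5]
x = 0.25 gives g = 1.390625, positive; keep [0.25, 0.5]
x = 0.375 gives g = 0.263672, positive; keep [0.375, 0.5]
x = 0.4375 gives g = -0.3958, negative; keep [0.375, 0.4375]
x = 0.40625 gives g = -0.0576, negative; keep [0.375, 0.40625]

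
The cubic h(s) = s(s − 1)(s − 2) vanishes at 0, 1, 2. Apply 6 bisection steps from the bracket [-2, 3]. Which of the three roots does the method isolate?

0

midpoint 0.5: h = 0.375 > 0 → [-2, 0.5]
midpoint -0.75: h = -3.609375 < 0 → [-0.75, 0.5]
midpoint -0.125: h = -0.298828 < 0 → [-0.125, 0.5]
midpoint 0.1875: h = 0.2761 > 0 → [-0.125, 0.1875]
midpoint 0.03125: h = 0.0596 > 0 → [-0.125, 0.03125]
midpoint -0.046875: h = -0.1004 < 0 → [-0.046875, 0.03125]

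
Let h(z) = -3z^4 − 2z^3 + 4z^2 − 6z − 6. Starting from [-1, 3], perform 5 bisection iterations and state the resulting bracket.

[-0.75, -0.625]

midpoint 1: h = -13 < 0 → [-1, 1]
midpoint 0: h = -6 < 0 → [-1, 0]
midpoint -0.5: h = -1.9375 < 0 → [-1, -0.5]
midpoint -0.75: h = 0.6445 > 0 → [-0.75, -0.5]
midpoint -0.625: h = -0.657 < 0 → [-0.75, -0.625]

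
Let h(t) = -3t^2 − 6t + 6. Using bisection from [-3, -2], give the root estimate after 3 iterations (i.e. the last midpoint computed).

-2.625

t = -2.5 gives h = 2.25, positive; keep [-3, -2.5]
t = -2.75 gives h = -0.1875, negative; keep [-2.75, -2.5]
t = -2.625 gives h = 1.078125, positive; keep [-2.75, -2.625]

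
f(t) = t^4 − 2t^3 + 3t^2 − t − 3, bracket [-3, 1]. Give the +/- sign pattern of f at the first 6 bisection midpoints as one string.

+--+--

f(-1) = 4 > 0, so the root lies in [-1, 1]
f(0) = -3 < 0, so the root lies in [-1, 0]
f(-0.5) = -1.4375 < 0, so the root lies in [-1, -0.5]
f(-0.75) = 0.5977 > 0, so the root lies in [-0.75, -0.5]
f(-0.625) = -0.5623 < 0, so the root lies in [-0.75, -0.625]
f(-0.6875) = -0.0212 < 0, so the root lies in [-0.75, -0.6875]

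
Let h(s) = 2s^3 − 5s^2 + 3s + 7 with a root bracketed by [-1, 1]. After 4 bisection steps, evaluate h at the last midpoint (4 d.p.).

m = 0, h(m) = 7 (+); new bracket [-1, 0]
m = -0.5, h(m) = 4 (+); new bracket [-1, -0.5]
m = -0.75, h(m) = 1.09375 (+); new bracket [-1, -0.75]
m = -0.875, h(m) = -0.793 (−); new bracket [-0.875, -0.75]

-0.7930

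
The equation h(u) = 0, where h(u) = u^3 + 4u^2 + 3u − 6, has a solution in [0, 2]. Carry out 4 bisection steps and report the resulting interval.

[0.75, 0.875]

midpoint 1: h = 2 > 0 → [0, 1]
midpoint 0.5: h = -3.375 < 0 → [0.5, 1]
midpoint 0.75: h = -1.078125 < 0 → [0.75, 1]
midpoint 0.875: h = 0.3574 > 0 → [0.75, 0.875]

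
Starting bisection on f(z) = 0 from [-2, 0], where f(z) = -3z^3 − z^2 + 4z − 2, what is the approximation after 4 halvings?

-1.625

f(-1) = -4 < 0, so the root lies in [-2, -1]
f(-1.5) = -0.125 < 0, so the root lies in [-2, -1.5]
f(-1.75) = 4.015625 > 0, so the root lies in [-1.75, -1.5]
f(-1.625) = 1.7324 > 0, so the root lies in [-1.625, -1.5]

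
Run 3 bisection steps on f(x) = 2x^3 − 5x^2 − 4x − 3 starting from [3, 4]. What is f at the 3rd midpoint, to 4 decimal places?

m = 3.5, f(m) = 7.5 (+); new bracket [3, 3.5]
m = 3.25, f(m) = -0.15625 (−); new bracket [3.25, 3.5]
m = 3.375, f(m) = 3.433594 (+); new bracket [3.25, 3.375]

3.4336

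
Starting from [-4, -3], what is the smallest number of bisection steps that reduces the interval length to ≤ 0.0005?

11

Width after n steps is 1/2^n. Need 2^n ≥ 1/0.0005 = 2000.
2^10 = 1024 < 2000 ≤ 2^11 = 2048, so n = 11.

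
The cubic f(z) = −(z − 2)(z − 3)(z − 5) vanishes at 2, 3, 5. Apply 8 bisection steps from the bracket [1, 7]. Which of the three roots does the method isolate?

5

z = 4 gives f = 2, positive; keep [4, 7]
z = 5.5 gives f = -4.375, negative; keep [4, 5.5]
z = 4.75 gives f = 1.203125, positive; keep [4.75, 5.5]
z = 5.125 gives f = -0.8301, negative; keep [4.75, 5.125]
z = 4.9375 gives f = 0.3557, positive; keep [4.9375, 5.125]
z = 5.03125 gives f = -0.1924, negative; keep [4.9375, 5.03125]
z = 4.984375 gives f = 0.0925, positive; keep [4.984375, 5.03125]
z = 5.0078125 gives f = -0.0472, negative; keep [4.984375, 5.0078125]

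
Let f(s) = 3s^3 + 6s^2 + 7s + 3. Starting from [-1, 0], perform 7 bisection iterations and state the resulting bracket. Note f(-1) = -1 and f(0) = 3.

[-0.7109375, -0.703125]

s = -0.5 gives f = 0.625, positive; keep [-1, -0.5]
s = -0.75 gives f = -0.140625, negative; keep [-0.75, -0.5]
s = -0.625 gives f = 0.236328, positive; keep [-0.75, -0.625]
s = -0.6875 gives f = 0.0486, positive; keep [-0.75, -0.6875]
s = -0.71875 gives f = -0.0456, negative; keep [-0.71875, -0.6875]
s = -0.703125 gives f = 0.0016, positive; keep [-0.71875, -0.703125]
s = -0.7109375 gives f = -0.022, negative; keep [-0.7109375, -0.703125]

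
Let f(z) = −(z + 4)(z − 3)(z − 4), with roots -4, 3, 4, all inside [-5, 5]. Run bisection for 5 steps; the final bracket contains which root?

midpoint 0: f = -48 < 0 → [-5, 0]
midpoint -2.5: f = -53.625 < 0 → [-5, -2.5]
midpoint -3.75: f = -13.078125 < 0 → [-5, -3.75]
midpoint -4.375: f = 23.1621 > 0 → [-4.375, -3.75]
midpoint -4.0625: f = 3.5588 > 0 → [-4.0625, -3.75]

-4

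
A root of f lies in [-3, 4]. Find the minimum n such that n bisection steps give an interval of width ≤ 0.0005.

Width after n steps is 7/2^n. Need 2^n ≥ 7/0.0005 = 14000.
2^13 = 8192 < 14000 ≤ 2^14 = 16384, so n = 14.

14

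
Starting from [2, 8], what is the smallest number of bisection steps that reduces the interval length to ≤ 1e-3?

Width after n steps is 6/2^n. Need 2^n ≥ 6/1e-3 = 6000.
2^12 = 4096 < 6000 ≤ 2^13 = 8192, so n = 13.

13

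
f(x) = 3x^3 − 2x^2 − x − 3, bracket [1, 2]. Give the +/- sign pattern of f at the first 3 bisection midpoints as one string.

+--

m = 1.5, f(m) = 1.125 (+); new bracket [1, 1.5]
m = 1.25, f(m) = -1.515625 (−); new bracket [1.25, 1.5]
m = 1.375, f(m) = -0.357422 (−); new bracket [1.375, 1.5]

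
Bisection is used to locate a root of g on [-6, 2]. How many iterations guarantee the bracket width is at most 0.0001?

17

Width after n steps is 8/2^n. Need 2^n ≥ 8/0.0001 = 80000.
2^16 = 65536 < 80000 ≤ 2^17 = 131072, so n = 17.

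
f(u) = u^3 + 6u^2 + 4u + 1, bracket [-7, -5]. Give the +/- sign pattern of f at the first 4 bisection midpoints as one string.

midpoint -6: f = -23 < 0 → [-6, -5]
midpoint -5.5: f = -5.875 < 0 → [-5.5, -5]
midpoint -5.25: f = 0.671875 > 0 → [-5.5, -5.25]
midpoint -5.375: f = -2.4434 < 0 → [-5.375, -5.25]

--+-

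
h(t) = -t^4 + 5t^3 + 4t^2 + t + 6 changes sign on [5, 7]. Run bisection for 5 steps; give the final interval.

[5.75, 5.8125]

t = 6 gives h = -60, negative; keep [5, 6]
t = 5.5 gives h = 49.3125, positive; keep [5.5, 6]
t = 5.75 gives h = 1.417969, positive; keep [5.75, 6]
t = 5.875 gives h = -27.4944, negative; keep [5.75, 5.875]
t = 5.8125 gives h = -12.6026, negative; keep [5.75, 5.8125]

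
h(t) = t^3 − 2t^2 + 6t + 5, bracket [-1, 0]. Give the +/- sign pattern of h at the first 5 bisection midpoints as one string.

+-+--

h(-0.5) = 1.375 > 0, so the root lies in [-1, -0.5]
h(-0.75) = -1.046875 < 0, so the root lies in [-0.75, -0.5]
h(-0.625) = 0.224609 > 0, so the root lies in [-0.75, -0.625]
h(-0.6875) = -0.3953 < 0, so the root lies in [-0.6875, -0.625]
h(-0.65625) = -0.0815 < 0, so the root lies in [-0.65625, -0.625]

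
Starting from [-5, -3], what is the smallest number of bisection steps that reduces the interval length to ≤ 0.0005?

12

Width after n steps is 2/2^n. Need 2^n ≥ 2/0.0005 = 4000.
2^11 = 2048 < 4000 ≤ 2^12 = 4096, so n = 12.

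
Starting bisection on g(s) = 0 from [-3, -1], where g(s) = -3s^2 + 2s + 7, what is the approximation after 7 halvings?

-1.234375

m = -2, g(m) = -9 (−); new bracket [-2, -1]
m = -1.5, g(m) = -2.75 (−); new bracket [-1.5, -1]
m = -1.25, g(m) = -0.1875 (−); new bracket [-1.25, -1]
m = -1.125, g(m) = 0.9531 (+); new bracket [-1.25, -1.125]
m = -1.1875, g(m) = 0.3945 (+); new bracket [-1.25, -1.1875]
m = -1.21875, g(m) = 0.1064 (+); new bracket [-1.25, -1.21875]
m = -1.234375, g(m) = -0.0398 (−); new bracket [-1.234375, -1.21875]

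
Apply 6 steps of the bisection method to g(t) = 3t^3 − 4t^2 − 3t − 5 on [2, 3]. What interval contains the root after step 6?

midpoint 2.5: g = 9.375 > 0 → [2, 2.5]
midpoint 2.25: g = 2.171875 > 0 → [2, 2.25]
midpoint 2.125: g = -0.650391 < 0 → [2.125, 2.25]
midpoint 2.1875: g = 0.6995 > 0 → [2.125, 2.1875]
midpoint 2.15625: g = 0.0095 > 0 → [2.125, 2.15625]
midpoint 2.140625: g = -0.3242 < 0 → [2.140625, 2.15625]

[2.140625, 2.15625]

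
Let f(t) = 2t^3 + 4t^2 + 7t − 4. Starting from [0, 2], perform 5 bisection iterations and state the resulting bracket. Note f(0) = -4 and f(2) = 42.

m = 1, f(m) = 9 (+); new bracket [0, 1]
m = 0.5, f(m) = 0.75 (+); new bracket [0, 0.5]
m = 0.25, f(m) = -1.96875 (−); new bracket [0.25, 0.5]
m = 0.375, f(m) = -0.707 (−); new bracket [0.375, 0.5]
m = 0.4375, f(m) = -0.0044 (−); new bracket [0.4375, 0.5]

[0.4375, 0.5]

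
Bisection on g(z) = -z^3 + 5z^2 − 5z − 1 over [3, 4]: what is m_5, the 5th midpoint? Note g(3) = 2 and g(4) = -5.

3.46875

g(3.5) = -0.125 < 0, so the root lies in [3, 3.5]
g(3.25) = 1.234375 > 0, so the root lies in [3.25, 3.5]
g(3.375) = 0.634766 > 0, so the root lies in [3.375, 3.5]
g(3.4375) = 0.2756 > 0, so the root lies in [3.4375, 3.5]
g(3.46875) = 0.0806 > 0, so the root lies in [3.46875, 3.5]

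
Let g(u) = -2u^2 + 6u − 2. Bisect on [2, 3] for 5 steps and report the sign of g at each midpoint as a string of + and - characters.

g(2.5) = 0.5 > 0, so the root lies in [2.5, 3]
g(2.75) = -0.625 < 0, so the root lies in [2.5, 2.75]
g(2.625) = -0.03125 < 0, so the root lies in [2.5, 2.625]
g(2.5625) = 0.2422 > 0, so the root lies in [2.5625, 2.625]
g(2.59375) = 0.1074 > 0, so the root lies in [2.59375, 2.625]

+--++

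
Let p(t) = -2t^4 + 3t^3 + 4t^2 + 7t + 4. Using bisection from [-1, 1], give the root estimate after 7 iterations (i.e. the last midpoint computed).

-0.640625

m = 0, p(m) = 4 (+); new bracket [-1, 0]
m = -0.5, p(m) = 1 (+); new bracket [-1, -0.5]
m = -0.75, p(m) = -0.898438 (−); new bracket [-0.75, -0.5]
m = -0.625, p(m) = 0.1499 (+); new bracket [-0.75, -0.625]
m = -0.6875, p(m) = -0.3435 (−); new bracket [-0.6875, -0.625]
m = -0.65625, p(m) = -0.0899 (−); new bracket [-0.65625, -0.625]
m = -0.640625, p(m) = 0.0316 (+); new bracket [-0.65625, -0.640625]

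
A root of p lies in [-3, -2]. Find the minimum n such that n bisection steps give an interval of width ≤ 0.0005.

11

Width after n steps is 1/2^n. Need 2^n ≥ 1/0.0005 = 2000.
2^10 = 1024 < 2000 ≤ 2^11 = 2048, so n = 11.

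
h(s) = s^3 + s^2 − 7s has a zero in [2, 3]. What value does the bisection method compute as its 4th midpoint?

2.1875

m = 2.5, h(m) = 4.375 (+); new bracket [2, 2.5]
m = 2.25, h(m) = 0.703125 (+); new bracket [2, 2.25]
m = 2.125, h(m) = -0.763672 (−); new bracket [2.125, 2.25]
m = 2.1875, h(m) = -0.0598 (−); new bracket [2.1875, 2.25]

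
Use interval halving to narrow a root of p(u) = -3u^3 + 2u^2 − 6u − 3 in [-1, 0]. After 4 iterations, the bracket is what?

u = -0.5 gives p = 0.875, positive; keep [-0.5, 0]
u = -0.25 gives p = -1.328125, negative; keep [-0.5, -0.25]
u = -0.375 gives p = -0.310547, negative; keep [-0.5, -0.375]
u = -0.4375 gives p = 0.259, positive; keep [-0.4375, -0.375]

[-0.4375, -0.375]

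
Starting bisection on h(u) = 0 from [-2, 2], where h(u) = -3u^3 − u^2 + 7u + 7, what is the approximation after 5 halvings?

m = 0, h(m) = 7 (+); new bracket [0, 2]
m = 1, h(m) = 10 (+); new bracket [1, 2]
m = 1.5, h(m) = 5.125 (+); new bracket [1.5, 2]
m = 1.75, h(m) = 0.1094 (+); new bracket [1.75, 2]
m = 1.875, h(m) = -3.166 (−); new bracket [1.75, 1.875]

1.875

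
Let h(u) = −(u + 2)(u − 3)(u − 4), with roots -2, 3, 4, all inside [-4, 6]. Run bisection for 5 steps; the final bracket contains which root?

midpoint 1: h = -18 < 0 → [-4, 1]
midpoint -1.5: h = -12.375 < 0 → [-4, -1.5]
midpoint -2.75: h = 29.109375 > 0 → [-2.75, -1.5]
midpoint -2.125: h = 3.9238 > 0 → [-2.125, -1.5]
midpoint -1.8125: h = -5.2449 < 0 → [-2.125, -1.8125]

-2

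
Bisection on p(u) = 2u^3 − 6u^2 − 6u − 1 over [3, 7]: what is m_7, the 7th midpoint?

p(5) = 69 > 0, so the root lies in [3, 5]
p(4) = 7 > 0, so the root lies in [3, 4]
p(3.5) = -9.75 < 0, so the root lies in [3.5, 4]
p(3.75) = -2.4062 < 0, so the root lies in [3.75, 4]
p(3.875) = 2.0273 > 0, so the root lies in [3.75, 3.875]
p(3.8125) = -0.2554 < 0, so the root lies in [3.8125, 3.875]
p(3.84375) = 0.8693 > 0, so the root lies in [3.8125, 3.84375]

3.84375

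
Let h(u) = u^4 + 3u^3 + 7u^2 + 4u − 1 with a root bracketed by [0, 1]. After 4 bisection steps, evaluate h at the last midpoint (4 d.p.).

0.0171

u = 0.5 gives h = 3.1875, positive; keep [0, 0.5]
u = 0.25 gives h = 0.488281, positive; keep [0, 0.25]
u = 0.125 gives h = -0.384521, negative; keep [0.125, 0.25]
u = 0.1875 gives h = 0.0171, positive; keep [0.125, 0.1875]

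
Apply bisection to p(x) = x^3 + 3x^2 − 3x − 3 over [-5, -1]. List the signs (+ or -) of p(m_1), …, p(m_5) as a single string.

x = -3 gives p = 6, positive; keep [-5, -3]
x = -4 gives p = -7, negative; keep [-4, -3]
x = -3.5 gives p = 1.375, positive; keep [-4, -3.5]
x = -3.75 gives p = -2.2969, negative; keep [-3.75, -3.5]
x = -3.625 gives p = -0.3379, negative; keep [-3.625, -3.5]

+-+--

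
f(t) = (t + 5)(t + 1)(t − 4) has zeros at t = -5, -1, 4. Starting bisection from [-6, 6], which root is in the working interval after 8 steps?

4

m = 0, f(m) = -20 (−); new bracket [0, 6]
m = 3, f(m) = -32 (−); new bracket [3, 6]
m = 4.5, f(m) = 26.125 (+); new bracket [3, 4.5]
m = 3.75, f(m) = -10.3906 (−); new bracket [3.75, 4.5]
m = 4.125, f(m) = 5.8457 (+); new bracket [3.75, 4.125]
m = 3.9375, f(m) = -2.7581 (−); new bracket [3.9375, 4.125]
m = 4.03125, f(m) = 1.42 (+); new bracket [3.9375, 4.03125]
m = 3.984375, f(m) = -0.6997 (−); new bracket [3.984375, 4.03125]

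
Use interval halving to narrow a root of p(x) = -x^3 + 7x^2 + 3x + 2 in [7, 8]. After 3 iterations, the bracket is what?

[7.375, 7.5]

m = 7.5, p(m) = -3.625 (−); new bracket [7, 7.5]
m = 7.25, p(m) = 10.609375 (+); new bracket [7.25, 7.5]
m = 7.375, p(m) = 3.728516 (+); new bracket [7.375, 7.5]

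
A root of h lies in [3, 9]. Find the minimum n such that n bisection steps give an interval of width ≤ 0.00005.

Width after n steps is 6/2^n. Need 2^n ≥ 6/0.00005 = 120000.
2^16 = 65536 < 120000 ≤ 2^17 = 131072, so n = 17.

17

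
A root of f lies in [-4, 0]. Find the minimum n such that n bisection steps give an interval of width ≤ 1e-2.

Width after n steps is 4/2^n. Need 2^n ≥ 4/1e-2 = 400.
2^8 = 256 < 400 ≤ 2^9 = 512, so n = 9.

9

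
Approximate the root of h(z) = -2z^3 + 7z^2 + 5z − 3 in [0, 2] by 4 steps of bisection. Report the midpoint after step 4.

0.375

h(1) = 7 > 0, so the root lies in [0, 1]
h(0.5) = 1 > 0, so the root lies in [0, 0.5]
h(0.25) = -1.34375 < 0, so the root lies in [0.25, 0.5]
h(0.375) = -0.2461 < 0, so the root lies in [0.375, 0.5]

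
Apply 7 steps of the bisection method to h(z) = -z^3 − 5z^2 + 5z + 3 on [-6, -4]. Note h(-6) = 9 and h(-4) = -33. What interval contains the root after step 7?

[-5.78125, -5.765625]

m = -5, h(m) = -22 (−); new bracket [-6, -5]
m = -5.5, h(m) = -9.375 (−); new bracket [-6, -5.5]
m = -5.75, h(m) = -0.953125 (−); new bracket [-6, -5.75]
m = -5.875, h(m) = 3.8262 (+); new bracket [-5.875, -5.75]
m = -5.8125, h(m) = 1.3879 (+); new bracket [-5.8125, -5.75]
m = -5.78125, h(m) = 0.2054 (+); new bracket [-5.78125, -5.75]
m = -5.765625, h(m) = -0.3769 (−); new bracket [-5.78125, -5.765625]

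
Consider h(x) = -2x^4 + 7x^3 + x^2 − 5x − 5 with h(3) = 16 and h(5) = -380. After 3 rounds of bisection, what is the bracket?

[3.25, 3.5]

h(4) = -73 < 0, so the root lies in [3, 4]
h(3.5) = -10.25 < 0, so the root lies in [3, 3.5]
h(3.25) = 6.476562 > 0, so the root lies in [3.25, 3.5]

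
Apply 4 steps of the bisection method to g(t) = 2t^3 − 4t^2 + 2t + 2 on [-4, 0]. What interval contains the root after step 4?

t = -2 gives g = -34, negative; keep [-2, 0]
t = -1 gives g = -6, negative; keep [-1, 0]
t = -0.5 gives g = -0.25, negative; keep [-0.5, 0]
t = -0.25 gives g = 1.2188, positive; keep [-0.5, -0.25]

[-0.5, -0.25]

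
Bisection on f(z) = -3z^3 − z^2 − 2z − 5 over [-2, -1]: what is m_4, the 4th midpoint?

midpoint -1.5: f = 5.875 > 0 → [-1.5, -1]
midpoint -1.25: f = 1.796875 > 0 → [-1.25, -1]
midpoint -1.125: f = 0.255859 > 0 → [-1.125, -1]
midpoint -1.0625: f = -0.4055 < 0 → [-1.125, -1.0625]

-1.0625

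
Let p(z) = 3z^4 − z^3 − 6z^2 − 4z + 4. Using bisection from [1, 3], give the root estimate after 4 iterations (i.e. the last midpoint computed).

p(2) = 12 > 0, so the root lies in [1, 2]
p(1.5) = -3.6875 < 0, so the root lies in [1.5, 2]
p(1.75) = 1.402344 > 0, so the root lies in [1.5, 1.75]
p(1.625) = -1.7161 < 0, so the root lies in [1.625, 1.75]

1.625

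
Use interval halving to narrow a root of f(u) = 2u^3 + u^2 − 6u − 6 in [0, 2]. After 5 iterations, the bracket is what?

m = 1, f(m) = -9 (−); new bracket [1, 2]
m = 1.5, f(m) = -6 (−); new bracket [1.5, 2]
m = 1.75, f(m) = -2.71875 (−); new bracket [1.75, 2]
m = 1.875, f(m) = -0.5508 (−); new bracket [1.875, 2]
m = 1.9375, f(m) = 0.6753 (+); new bracket [1.875, 1.9375]

[1.875, 1.9375]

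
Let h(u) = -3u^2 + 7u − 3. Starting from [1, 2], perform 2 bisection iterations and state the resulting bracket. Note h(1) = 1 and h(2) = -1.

[1.75, 2]

midpoint 1.5: h = 0.75 > 0 → [1.5, 2]
midpoint 1.75: h = 0.0625 > 0 → [1.75, 2]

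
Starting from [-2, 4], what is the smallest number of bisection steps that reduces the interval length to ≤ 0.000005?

21

Width after n steps is 6/2^n. Need 2^n ≥ 6/0.000005 = 1200000.
2^20 = 1048576 < 1200000 ≤ 2^21 = 2097152, so n = 21.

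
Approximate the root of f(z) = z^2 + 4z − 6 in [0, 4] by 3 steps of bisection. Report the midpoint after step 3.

f(2) = 6 > 0, so the root lies in [0, 2]
f(1) = -1 < 0, so the root lies in [1, 2]
f(1.5) = 2.25 > 0, so the root lies in [1, 1.5]

1.5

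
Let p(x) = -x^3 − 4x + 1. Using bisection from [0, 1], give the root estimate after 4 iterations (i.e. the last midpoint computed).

p(0.5) = -1.125 < 0, so the root lies in [0, 0.5]
p(0.25) = -0.015625 < 0, so the root lies in [0, 0.25]
p(0.125) = 0.498047 > 0, so the root lies in [0.125, 0.25]
p(0.1875) = 0.2434 > 0, so the root lies in [0.1875, 0.25]

0.1875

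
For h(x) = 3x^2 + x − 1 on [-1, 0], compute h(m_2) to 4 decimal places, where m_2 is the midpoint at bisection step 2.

m = -0.5, h(m) = -0.75 (−); new bracket [-1, -0.5]
m = -0.75, h(m) = -0.0625 (−); new bracket [-1, -0.75]

-0.0625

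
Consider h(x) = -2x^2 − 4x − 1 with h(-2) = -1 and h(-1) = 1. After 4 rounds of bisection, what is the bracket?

[-1.75, -1.6875]

x = -1.5 gives h = 0.5, positive; keep [-2, -1.5]
x = -1.75 gives h = -0.125, negative; keep [-1.75, -1.5]
x = -1.625 gives h = 0.21875, positive; keep [-1.75, -1.625]
x = -1.6875 gives h = 0.0547, positive; keep [-1.75, -1.6875]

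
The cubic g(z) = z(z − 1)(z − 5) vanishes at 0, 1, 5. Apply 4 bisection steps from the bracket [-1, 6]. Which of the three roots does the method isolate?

5

midpoint 2.5: g = -9.375 < 0 → [2.5, 6]
midpoint 4.25: g = -10.359375 < 0 → [4.25, 6]
midpoint 5.125: g = 2.642578 > 0 → [4.25, 5.125]
midpoint 4.6875: g = -5.4016 < 0 → [4.6875, 5.125]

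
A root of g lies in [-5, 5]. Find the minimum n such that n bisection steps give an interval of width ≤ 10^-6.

24

Width after n steps is 10/2^n. Need 2^n ≥ 10/10^-6 = 10000000.
2^23 = 8388608 < 10000000 ≤ 2^24 = 16777216, so n = 24.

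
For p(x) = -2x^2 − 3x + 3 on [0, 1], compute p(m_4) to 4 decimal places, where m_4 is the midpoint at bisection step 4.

m = 0.5, p(m) = 1 (+); new bracket [0.5, 1]
m = 0.75, p(m) = -0.375 (−); new bracket [0.5, 0.75]
m = 0.625, p(m) = 0.34375 (+); new bracket [0.625, 0.75]
m = 0.6875, p(m) = -0.0078 (−); new bracket [0.625, 0.6875]

-0.0078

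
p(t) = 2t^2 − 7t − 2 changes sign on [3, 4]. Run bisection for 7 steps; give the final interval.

[3.7578125, 3.765625]

t = 3.5 gives p = -2, negative; keep [3.5, 4]
t = 3.75 gives p = -0.125, negative; keep [3.75, 4]
t = 3.875 gives p = 0.90625, positive; keep [3.75, 3.875]
t = 3.8125 gives p = 0.3828, positive; keep [3.75, 3.8125]
t = 3.78125 gives p = 0.127, positive; keep [3.75, 3.78125]
t = 3.765625 gives p = 0.0005, positive; keep [3.75, 3.765625]
t = 3.7578125 gives p = -0.0624, negative; keep [3.7578125, 3.765625]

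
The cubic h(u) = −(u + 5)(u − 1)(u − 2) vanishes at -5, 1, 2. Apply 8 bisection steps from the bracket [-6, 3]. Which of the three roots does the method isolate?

-5

h(-1.5) = -30.625 < 0, so the root lies in [-6, -1.5]
h(-3.75) = -34.140625 < 0, so the root lies in [-6, -3.75]
h(-4.875) = -5.048828 < 0, so the root lies in [-6, -4.875]
h(-5.4375) = 20.947 > 0, so the root lies in [-5.4375, -4.875]
h(-5.15625) = 6.8837 > 0, so the root lies in [-5.15625, -4.875]
h(-5.015625) = 0.6594 > 0, so the root lies in [-5.015625, -4.875]
h(-4.9453125) = -2.2582 < 0, so the root lies in [-5.015625, -4.9453125]
h(-4.98046875) = -0.8154 < 0, so the root lies in [-5.015625, -4.98046875]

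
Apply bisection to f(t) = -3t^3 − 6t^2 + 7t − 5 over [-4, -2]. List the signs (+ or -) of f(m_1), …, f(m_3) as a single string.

+--

f(-3) = 1 > 0, so the root lies in [-3, -2]
f(-2.5) = -13.125 < 0, so the root lies in [-3, -2.5]
f(-2.75) = -7.234375 < 0, so the root lies in [-3, -2.75]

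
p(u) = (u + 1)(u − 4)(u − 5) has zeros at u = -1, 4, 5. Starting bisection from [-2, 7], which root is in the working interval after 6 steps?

u = 2.5 gives p = 13.125, positive; keep [-2, 2.5]
u = 0.25 gives p = 22.265625, positive; keep [-2, 0.25]
u = -0.875 gives p = 3.580078, positive; keep [-2, -0.875]
u = -1.4375 gives p = -15.3142, negative; keep [-1.4375, -0.875]
u = -1.15625 gives p = -4.9599, negative; keep [-1.15625, -0.875]
u = -1.015625 gives p = -0.4714, negative; keep [-1.015625, -0.875]

-1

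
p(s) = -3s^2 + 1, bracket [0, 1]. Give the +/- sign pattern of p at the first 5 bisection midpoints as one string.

midpoint 0.5: p = 0.25 > 0 → [0.5, 1]
midpoint 0.75: p = -0.6875 < 0 → [0.5, 0.75]
midpoint 0.625: p = -0.171875 < 0 → [0.5, 0.625]
midpoint 0.5625: p = 0.0508 > 0 → [0.5625, 0.625]
midpoint 0.59375: p = -0.0576 < 0 → [0.5625, 0.59375]

+--+-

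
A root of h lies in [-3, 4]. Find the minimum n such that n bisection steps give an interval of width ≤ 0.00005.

18

Width after n steps is 7/2^n. Need 2^n ≥ 7/0.00005 = 140000.
2^17 = 131072 < 140000 ≤ 2^18 = 262144, so n = 18.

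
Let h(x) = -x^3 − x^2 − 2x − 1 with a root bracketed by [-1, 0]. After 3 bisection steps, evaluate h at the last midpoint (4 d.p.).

x = -0.5 gives h = -0.125, negative; keep [-1, -0.5]
x = -0.75 gives h = 0.359375, positive; keep [-0.75, -0.5]
x = -0.625 gives h = 0.103516, positive; keep [-0.625, -0.5]

0.1035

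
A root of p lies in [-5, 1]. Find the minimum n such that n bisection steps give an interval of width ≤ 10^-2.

10

Width after n steps is 6/2^n. Need 2^n ≥ 6/10^-2 = 600.
2^9 = 512 < 600 ≤ 2^10 = 1024, so n = 10.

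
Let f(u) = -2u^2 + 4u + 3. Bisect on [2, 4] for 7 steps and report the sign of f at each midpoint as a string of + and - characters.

f(3) = -3 < 0, so the root lies in [2, 3]
f(2.5) = 0.5 > 0, so the root lies in [2.5, 3]
f(2.75) = -1.125 < 0, so the root lies in [2.5, 2.75]
f(2.625) = -0.2812 < 0, so the root lies in [2.5, 2.625]
f(2.5625) = 0.1172 > 0, so the root lies in [2.5625, 2.625]
f(2.59375) = -0.0801 < 0, so the root lies in [2.5625, 2.59375]
f(2.578125) = 0.019 > 0, so the root lies in [2.578125, 2.59375]

-+--+-+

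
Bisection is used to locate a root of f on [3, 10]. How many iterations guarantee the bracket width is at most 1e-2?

10

Width after n steps is 7/2^n. Need 2^n ≥ 7/1e-2 = 700.
2^9 = 512 < 700 ≤ 2^10 = 1024, so n = 10.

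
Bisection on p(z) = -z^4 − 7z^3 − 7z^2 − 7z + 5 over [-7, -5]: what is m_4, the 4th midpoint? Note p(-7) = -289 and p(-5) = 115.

-6.125

midpoint -6: p = 11 > 0 → [-7, -6]
midpoint -6.5: p = -107.9375 < 0 → [-6.5, -6]
midpoint -6.25: p = -41.582031 < 0 → [-6.25, -6]
midpoint -6.125: p = -13.6741 < 0 → [-6.125, -6]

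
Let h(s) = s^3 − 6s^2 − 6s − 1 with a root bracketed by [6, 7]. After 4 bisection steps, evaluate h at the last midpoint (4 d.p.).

2.4958

h(6.5) = -18.875 < 0, so the root lies in [6.5, 7]
h(6.75) = -7.328125 < 0, so the root lies in [6.75, 7]
h(6.875) = -0.892578 < 0, so the root lies in [6.875, 7]
h(6.9375) = 2.4958 > 0, so the root lies in [6.875, 6.9375]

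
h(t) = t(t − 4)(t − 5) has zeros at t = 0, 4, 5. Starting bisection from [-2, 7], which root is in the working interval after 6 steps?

t = 2.5 gives h = 9.375, positive; keep [-2, 2.5]
t = 0.25 gives h = 4.453125, positive; keep [-2, 0.25]
t = -0.875 gives h = -25.060547, negative; keep [-0.875, 0.25]
t = -0.3125 gives h = -7.1594, negative; keep [-0.3125, 0.25]
t = -0.03125 gives h = -0.6338, negative; keep [-0.03125, 0.25]
t = 0.109375 gives h = 2.0811, positive; keep [-0.03125, 0.109375]

0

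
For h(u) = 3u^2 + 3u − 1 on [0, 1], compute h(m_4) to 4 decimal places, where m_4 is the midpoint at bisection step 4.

h(0.5) = 1.25 > 0, so the root lies in [0, 0.5]
h(0.25) = -0.0625 < 0, so the root lies in [0.25, 0.5]
h(0.375) = 0.546875 > 0, so the root lies in [0.25, 0.375]
h(0.3125) = 0.2305 > 0, so the root lies in [0.25, 0.3125]

0.2305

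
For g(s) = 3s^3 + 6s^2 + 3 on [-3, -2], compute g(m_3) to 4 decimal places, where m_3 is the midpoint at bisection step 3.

m = -2.5, g(m) = -6.375 (−); new bracket [-2.5, -2]
m = -2.25, g(m) = -0.796875 (−); new bracket [-2.25, -2]
m = -2.125, g(m) = 1.306641 (+); new bracket [-2.25, -2.125]

1.3066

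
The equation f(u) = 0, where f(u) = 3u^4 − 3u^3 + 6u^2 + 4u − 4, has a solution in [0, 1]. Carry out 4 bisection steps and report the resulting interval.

f(0.5) = -0.6875 < 0, so the root lies in [0.5, 1]
f(0.75) = 2.058594 > 0, so the root lies in [0.5, 0.75]
f(0.625) = 0.569092 > 0, so the root lies in [0.5, 0.625]
f(0.5625) = -0.0852 < 0, so the root lies in [0.5625, 0.625]

[0.5625, 0.625]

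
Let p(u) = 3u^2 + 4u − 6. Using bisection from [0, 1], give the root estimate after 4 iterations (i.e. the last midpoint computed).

p(0.5) = -3.25 < 0, so the root lies in [0.5, 1]
p(0.75) = -1.3125 < 0, so the root lies in [0.75, 1]
p(0.875) = -0.203125 < 0, so the root lies in [0.875, 1]
p(0.9375) = 0.3867 > 0, so the root lies in [0.875, 0.9375]

0.9375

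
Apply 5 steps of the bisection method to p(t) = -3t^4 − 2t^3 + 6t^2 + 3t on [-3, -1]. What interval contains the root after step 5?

t = -2 gives p = -14, negative; keep [-2, -1]
t = -1.5 gives p = 0.5625, positive; keep [-2, -1.5]
t = -1.75 gives p = -4.292969, negative; keep [-1.75, -1.5]
t = -1.625 gives p = -1.3679, negative; keep [-1.625, -1.5]
t = -1.5625 gives p = -0.2911, negative; keep [-1.5625, -1.5]

[-1.5625, -1.5]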